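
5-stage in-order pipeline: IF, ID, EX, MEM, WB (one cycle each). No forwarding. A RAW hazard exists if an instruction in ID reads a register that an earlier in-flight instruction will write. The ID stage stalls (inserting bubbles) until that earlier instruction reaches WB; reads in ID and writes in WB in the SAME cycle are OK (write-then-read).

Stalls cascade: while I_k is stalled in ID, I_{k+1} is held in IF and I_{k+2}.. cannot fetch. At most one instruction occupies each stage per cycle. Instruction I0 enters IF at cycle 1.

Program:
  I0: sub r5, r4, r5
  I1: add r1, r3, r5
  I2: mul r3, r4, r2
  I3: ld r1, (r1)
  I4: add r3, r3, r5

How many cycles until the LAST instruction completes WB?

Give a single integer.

I0 sub r5 <- r4,r5: IF@1 ID@2 stall=0 (-) EX@3 MEM@4 WB@5
I1 add r1 <- r3,r5: IF@2 ID@3 stall=2 (RAW on I0.r5 (WB@5)) EX@6 MEM@7 WB@8
I2 mul r3 <- r4,r2: IF@3 ID@6 stall=0 (-) EX@7 MEM@8 WB@9
I3 ld r1 <- r1: IF@6 ID@7 stall=1 (RAW on I1.r1 (WB@8)) EX@9 MEM@10 WB@11
I4 add r3 <- r3,r5: IF@7 ID@9 stall=0 (-) EX@10 MEM@11 WB@12

Answer: 12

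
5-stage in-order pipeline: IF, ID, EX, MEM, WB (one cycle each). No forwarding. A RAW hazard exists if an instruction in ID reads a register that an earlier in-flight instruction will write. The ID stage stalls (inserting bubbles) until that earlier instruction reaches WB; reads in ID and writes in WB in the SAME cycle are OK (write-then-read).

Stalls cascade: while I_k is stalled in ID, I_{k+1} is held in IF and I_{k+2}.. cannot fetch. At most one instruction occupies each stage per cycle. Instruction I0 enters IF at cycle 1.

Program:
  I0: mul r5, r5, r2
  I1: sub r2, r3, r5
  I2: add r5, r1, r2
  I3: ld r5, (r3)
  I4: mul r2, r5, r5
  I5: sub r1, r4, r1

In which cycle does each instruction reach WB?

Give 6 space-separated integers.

I0 mul r5 <- r5,r2: IF@1 ID@2 stall=0 (-) EX@3 MEM@4 WB@5
I1 sub r2 <- r3,r5: IF@2 ID@3 stall=2 (RAW on I0.r5 (WB@5)) EX@6 MEM@7 WB@8
I2 add r5 <- r1,r2: IF@3 ID@6 stall=2 (RAW on I1.r2 (WB@8)) EX@9 MEM@10 WB@11
I3 ld r5 <- r3: IF@6 ID@9 stall=0 (-) EX@10 MEM@11 WB@12
I4 mul r2 <- r5,r5: IF@9 ID@10 stall=2 (RAW on I3.r5 (WB@12)) EX@13 MEM@14 WB@15
I5 sub r1 <- r4,r1: IF@10 ID@13 stall=0 (-) EX@14 MEM@15 WB@16

Answer: 5 8 11 12 15 16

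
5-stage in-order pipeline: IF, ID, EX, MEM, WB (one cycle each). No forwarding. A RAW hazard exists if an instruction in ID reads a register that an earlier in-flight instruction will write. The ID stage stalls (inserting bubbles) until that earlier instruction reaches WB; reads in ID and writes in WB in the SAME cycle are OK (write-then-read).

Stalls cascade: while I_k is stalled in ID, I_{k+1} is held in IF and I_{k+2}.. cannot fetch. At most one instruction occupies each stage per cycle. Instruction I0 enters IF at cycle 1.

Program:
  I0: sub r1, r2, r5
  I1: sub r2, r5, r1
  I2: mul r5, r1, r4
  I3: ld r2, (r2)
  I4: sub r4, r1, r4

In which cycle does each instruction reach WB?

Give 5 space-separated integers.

I0 sub r1 <- r2,r5: IF@1 ID@2 stall=0 (-) EX@3 MEM@4 WB@5
I1 sub r2 <- r5,r1: IF@2 ID@3 stall=2 (RAW on I0.r1 (WB@5)) EX@6 MEM@7 WB@8
I2 mul r5 <- r1,r4: IF@3 ID@6 stall=0 (-) EX@7 MEM@8 WB@9
I3 ld r2 <- r2: IF@6 ID@7 stall=1 (RAW on I1.r2 (WB@8)) EX@9 MEM@10 WB@11
I4 sub r4 <- r1,r4: IF@7 ID@9 stall=0 (-) EX@10 MEM@11 WB@12

Answer: 5 8 9 11 12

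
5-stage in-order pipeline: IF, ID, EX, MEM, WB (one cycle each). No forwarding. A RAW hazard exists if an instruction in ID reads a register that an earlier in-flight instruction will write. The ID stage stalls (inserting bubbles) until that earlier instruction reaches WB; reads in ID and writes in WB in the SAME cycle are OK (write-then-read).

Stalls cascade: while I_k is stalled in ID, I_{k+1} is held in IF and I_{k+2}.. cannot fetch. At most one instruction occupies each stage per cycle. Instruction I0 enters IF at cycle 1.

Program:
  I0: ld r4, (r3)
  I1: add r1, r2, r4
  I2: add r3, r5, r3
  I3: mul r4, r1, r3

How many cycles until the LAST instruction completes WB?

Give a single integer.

I0 ld r4 <- r3: IF@1 ID@2 stall=0 (-) EX@3 MEM@4 WB@5
I1 add r1 <- r2,r4: IF@2 ID@3 stall=2 (RAW on I0.r4 (WB@5)) EX@6 MEM@7 WB@8
I2 add r3 <- r5,r3: IF@3 ID@6 stall=0 (-) EX@7 MEM@8 WB@9
I3 mul r4 <- r1,r3: IF@6 ID@7 stall=2 (RAW on I2.r3 (WB@9)) EX@10 MEM@11 WB@12

Answer: 12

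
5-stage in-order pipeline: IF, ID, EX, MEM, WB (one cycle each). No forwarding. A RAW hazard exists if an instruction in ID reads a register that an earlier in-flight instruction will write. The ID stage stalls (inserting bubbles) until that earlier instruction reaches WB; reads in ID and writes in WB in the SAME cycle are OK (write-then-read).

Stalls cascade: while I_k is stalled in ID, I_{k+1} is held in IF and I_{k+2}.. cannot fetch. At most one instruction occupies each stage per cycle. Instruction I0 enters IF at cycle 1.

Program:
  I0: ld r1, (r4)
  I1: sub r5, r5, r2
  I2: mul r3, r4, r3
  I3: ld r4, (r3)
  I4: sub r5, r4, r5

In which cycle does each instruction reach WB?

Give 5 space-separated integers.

Answer: 5 6 7 10 13

Derivation:
I0 ld r1 <- r4: IF@1 ID@2 stall=0 (-) EX@3 MEM@4 WB@5
I1 sub r5 <- r5,r2: IF@2 ID@3 stall=0 (-) EX@4 MEM@5 WB@6
I2 mul r3 <- r4,r3: IF@3 ID@4 stall=0 (-) EX@5 MEM@6 WB@7
I3 ld r4 <- r3: IF@4 ID@5 stall=2 (RAW on I2.r3 (WB@7)) EX@8 MEM@9 WB@10
I4 sub r5 <- r4,r5: IF@5 ID@8 stall=2 (RAW on I3.r4 (WB@10)) EX@11 MEM@12 WB@13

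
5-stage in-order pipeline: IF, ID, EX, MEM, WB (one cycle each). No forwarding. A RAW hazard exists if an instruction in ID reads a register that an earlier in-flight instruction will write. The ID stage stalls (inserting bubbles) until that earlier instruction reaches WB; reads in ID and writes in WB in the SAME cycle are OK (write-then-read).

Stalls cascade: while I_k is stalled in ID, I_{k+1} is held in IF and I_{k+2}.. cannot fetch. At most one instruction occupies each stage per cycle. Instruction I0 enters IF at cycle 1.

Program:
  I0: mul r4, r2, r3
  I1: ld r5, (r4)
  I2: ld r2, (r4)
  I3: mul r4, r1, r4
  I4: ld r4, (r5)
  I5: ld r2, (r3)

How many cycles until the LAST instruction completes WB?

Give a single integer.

I0 mul r4 <- r2,r3: IF@1 ID@2 stall=0 (-) EX@3 MEM@4 WB@5
I1 ld r5 <- r4: IF@2 ID@3 stall=2 (RAW on I0.r4 (WB@5)) EX@6 MEM@7 WB@8
I2 ld r2 <- r4: IF@3 ID@6 stall=0 (-) EX@7 MEM@8 WB@9
I3 mul r4 <- r1,r4: IF@6 ID@7 stall=0 (-) EX@8 MEM@9 WB@10
I4 ld r4 <- r5: IF@7 ID@8 stall=0 (-) EX@9 MEM@10 WB@11
I5 ld r2 <- r3: IF@8 ID@9 stall=0 (-) EX@10 MEM@11 WB@12

Answer: 12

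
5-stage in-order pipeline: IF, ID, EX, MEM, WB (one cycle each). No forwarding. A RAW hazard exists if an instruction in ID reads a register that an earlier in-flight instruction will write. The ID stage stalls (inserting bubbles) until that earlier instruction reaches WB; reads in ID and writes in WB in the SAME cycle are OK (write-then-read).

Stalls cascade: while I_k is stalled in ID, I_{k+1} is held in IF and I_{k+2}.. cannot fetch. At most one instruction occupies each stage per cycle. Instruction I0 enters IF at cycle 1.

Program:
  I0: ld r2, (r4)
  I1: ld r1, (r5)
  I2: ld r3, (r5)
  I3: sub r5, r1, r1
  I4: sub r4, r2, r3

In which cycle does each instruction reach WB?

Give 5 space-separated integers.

I0 ld r2 <- r4: IF@1 ID@2 stall=0 (-) EX@3 MEM@4 WB@5
I1 ld r1 <- r5: IF@2 ID@3 stall=0 (-) EX@4 MEM@5 WB@6
I2 ld r3 <- r5: IF@3 ID@4 stall=0 (-) EX@5 MEM@6 WB@7
I3 sub r5 <- r1,r1: IF@4 ID@5 stall=1 (RAW on I1.r1 (WB@6)) EX@7 MEM@8 WB@9
I4 sub r4 <- r2,r3: IF@5 ID@7 stall=0 (-) EX@8 MEM@9 WB@10

Answer: 5 6 7 9 10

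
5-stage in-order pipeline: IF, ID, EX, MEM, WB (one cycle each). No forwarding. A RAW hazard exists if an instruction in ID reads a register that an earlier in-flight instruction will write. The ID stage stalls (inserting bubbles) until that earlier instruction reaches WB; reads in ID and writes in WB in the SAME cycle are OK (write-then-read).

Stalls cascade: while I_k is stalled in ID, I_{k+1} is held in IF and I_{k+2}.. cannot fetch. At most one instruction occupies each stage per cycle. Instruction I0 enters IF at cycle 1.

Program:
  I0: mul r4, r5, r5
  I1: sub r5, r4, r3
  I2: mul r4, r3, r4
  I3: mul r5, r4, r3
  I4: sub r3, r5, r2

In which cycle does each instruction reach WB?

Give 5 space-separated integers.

I0 mul r4 <- r5,r5: IF@1 ID@2 stall=0 (-) EX@3 MEM@4 WB@5
I1 sub r5 <- r4,r3: IF@2 ID@3 stall=2 (RAW on I0.r4 (WB@5)) EX@6 MEM@7 WB@8
I2 mul r4 <- r3,r4: IF@3 ID@6 stall=0 (-) EX@7 MEM@8 WB@9
I3 mul r5 <- r4,r3: IF@6 ID@7 stall=2 (RAW on I2.r4 (WB@9)) EX@10 MEM@11 WB@12
I4 sub r3 <- r5,r2: IF@7 ID@10 stall=2 (RAW on I3.r5 (WB@12)) EX@13 MEM@14 WB@15

Answer: 5 8 9 12 15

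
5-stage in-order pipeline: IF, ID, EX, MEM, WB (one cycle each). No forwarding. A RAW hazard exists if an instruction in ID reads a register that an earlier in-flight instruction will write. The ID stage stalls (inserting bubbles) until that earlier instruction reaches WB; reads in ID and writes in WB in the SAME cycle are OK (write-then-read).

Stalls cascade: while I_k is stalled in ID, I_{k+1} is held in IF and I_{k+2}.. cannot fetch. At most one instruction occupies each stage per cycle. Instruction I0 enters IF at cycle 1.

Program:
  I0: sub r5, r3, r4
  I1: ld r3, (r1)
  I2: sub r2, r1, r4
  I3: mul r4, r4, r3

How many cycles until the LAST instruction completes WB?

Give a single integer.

Answer: 9

Derivation:
I0 sub r5 <- r3,r4: IF@1 ID@2 stall=0 (-) EX@3 MEM@4 WB@5
I1 ld r3 <- r1: IF@2 ID@3 stall=0 (-) EX@4 MEM@5 WB@6
I2 sub r2 <- r1,r4: IF@3 ID@4 stall=0 (-) EX@5 MEM@6 WB@7
I3 mul r4 <- r4,r3: IF@4 ID@5 stall=1 (RAW on I1.r3 (WB@6)) EX@7 MEM@8 WB@9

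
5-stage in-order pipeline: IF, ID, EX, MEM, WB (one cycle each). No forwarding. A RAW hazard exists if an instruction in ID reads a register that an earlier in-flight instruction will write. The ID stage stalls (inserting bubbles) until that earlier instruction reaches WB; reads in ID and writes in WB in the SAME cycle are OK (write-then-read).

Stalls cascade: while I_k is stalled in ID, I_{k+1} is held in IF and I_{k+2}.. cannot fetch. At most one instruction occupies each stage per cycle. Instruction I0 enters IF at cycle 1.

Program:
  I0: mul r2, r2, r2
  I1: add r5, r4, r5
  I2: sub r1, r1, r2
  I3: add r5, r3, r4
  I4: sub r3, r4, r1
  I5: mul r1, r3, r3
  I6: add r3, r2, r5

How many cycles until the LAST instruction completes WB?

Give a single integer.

Answer: 15

Derivation:
I0 mul r2 <- r2,r2: IF@1 ID@2 stall=0 (-) EX@3 MEM@4 WB@5
I1 add r5 <- r4,r5: IF@2 ID@3 stall=0 (-) EX@4 MEM@5 WB@6
I2 sub r1 <- r1,r2: IF@3 ID@4 stall=1 (RAW on I0.r2 (WB@5)) EX@6 MEM@7 WB@8
I3 add r5 <- r3,r4: IF@4 ID@6 stall=0 (-) EX@7 MEM@8 WB@9
I4 sub r3 <- r4,r1: IF@6 ID@7 stall=1 (RAW on I2.r1 (WB@8)) EX@9 MEM@10 WB@11
I5 mul r1 <- r3,r3: IF@7 ID@9 stall=2 (RAW on I4.r3 (WB@11)) EX@12 MEM@13 WB@14
I6 add r3 <- r2,r5: IF@9 ID@12 stall=0 (-) EX@13 MEM@14 WB@15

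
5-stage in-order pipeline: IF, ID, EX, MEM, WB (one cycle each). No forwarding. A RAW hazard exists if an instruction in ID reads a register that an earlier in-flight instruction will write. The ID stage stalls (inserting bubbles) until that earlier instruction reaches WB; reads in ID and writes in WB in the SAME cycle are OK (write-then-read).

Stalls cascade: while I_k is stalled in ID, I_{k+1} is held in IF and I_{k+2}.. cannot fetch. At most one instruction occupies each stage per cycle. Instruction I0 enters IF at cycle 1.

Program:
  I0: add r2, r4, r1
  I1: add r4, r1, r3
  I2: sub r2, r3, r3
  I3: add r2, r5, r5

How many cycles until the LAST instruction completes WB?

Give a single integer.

I0 add r2 <- r4,r1: IF@1 ID@2 stall=0 (-) EX@3 MEM@4 WB@5
I1 add r4 <- r1,r3: IF@2 ID@3 stall=0 (-) EX@4 MEM@5 WB@6
I2 sub r2 <- r3,r3: IF@3 ID@4 stall=0 (-) EX@5 MEM@6 WB@7
I3 add r2 <- r5,r5: IF@4 ID@5 stall=0 (-) EX@6 MEM@7 WB@8

Answer: 8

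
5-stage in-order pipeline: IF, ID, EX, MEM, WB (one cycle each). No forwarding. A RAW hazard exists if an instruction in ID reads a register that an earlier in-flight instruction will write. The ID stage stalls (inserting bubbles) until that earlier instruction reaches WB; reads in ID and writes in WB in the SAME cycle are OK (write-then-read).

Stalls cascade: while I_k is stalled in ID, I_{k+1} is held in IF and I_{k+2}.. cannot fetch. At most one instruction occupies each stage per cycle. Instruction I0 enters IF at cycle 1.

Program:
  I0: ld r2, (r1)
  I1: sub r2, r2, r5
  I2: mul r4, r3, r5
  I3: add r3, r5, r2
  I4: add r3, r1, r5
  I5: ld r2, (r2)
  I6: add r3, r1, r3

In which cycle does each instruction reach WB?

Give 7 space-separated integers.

I0 ld r2 <- r1: IF@1 ID@2 stall=0 (-) EX@3 MEM@4 WB@5
I1 sub r2 <- r2,r5: IF@2 ID@3 stall=2 (RAW on I0.r2 (WB@5)) EX@6 MEM@7 WB@8
I2 mul r4 <- r3,r5: IF@3 ID@6 stall=0 (-) EX@7 MEM@8 WB@9
I3 add r3 <- r5,r2: IF@6 ID@7 stall=1 (RAW on I1.r2 (WB@8)) EX@9 MEM@10 WB@11
I4 add r3 <- r1,r5: IF@7 ID@9 stall=0 (-) EX@10 MEM@11 WB@12
I5 ld r2 <- r2: IF@9 ID@10 stall=0 (-) EX@11 MEM@12 WB@13
I6 add r3 <- r1,r3: IF@10 ID@11 stall=1 (RAW on I4.r3 (WB@12)) EX@13 MEM@14 WB@15

Answer: 5 8 9 11 12 13 15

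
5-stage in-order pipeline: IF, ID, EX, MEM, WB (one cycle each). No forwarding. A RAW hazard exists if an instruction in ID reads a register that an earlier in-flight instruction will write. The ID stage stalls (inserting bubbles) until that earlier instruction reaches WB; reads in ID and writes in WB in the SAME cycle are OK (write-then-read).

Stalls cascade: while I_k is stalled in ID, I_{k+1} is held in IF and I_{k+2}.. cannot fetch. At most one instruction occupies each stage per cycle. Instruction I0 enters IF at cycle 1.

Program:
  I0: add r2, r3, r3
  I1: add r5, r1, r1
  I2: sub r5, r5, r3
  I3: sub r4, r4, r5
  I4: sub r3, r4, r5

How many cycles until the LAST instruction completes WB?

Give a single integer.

I0 add r2 <- r3,r3: IF@1 ID@2 stall=0 (-) EX@3 MEM@4 WB@5
I1 add r5 <- r1,r1: IF@2 ID@3 stall=0 (-) EX@4 MEM@5 WB@6
I2 sub r5 <- r5,r3: IF@3 ID@4 stall=2 (RAW on I1.r5 (WB@6)) EX@7 MEM@8 WB@9
I3 sub r4 <- r4,r5: IF@4 ID@7 stall=2 (RAW on I2.r5 (WB@9)) EX@10 MEM@11 WB@12
I4 sub r3 <- r4,r5: IF@7 ID@10 stall=2 (RAW on I3.r4 (WB@12)) EX@13 MEM@14 WB@15

Answer: 15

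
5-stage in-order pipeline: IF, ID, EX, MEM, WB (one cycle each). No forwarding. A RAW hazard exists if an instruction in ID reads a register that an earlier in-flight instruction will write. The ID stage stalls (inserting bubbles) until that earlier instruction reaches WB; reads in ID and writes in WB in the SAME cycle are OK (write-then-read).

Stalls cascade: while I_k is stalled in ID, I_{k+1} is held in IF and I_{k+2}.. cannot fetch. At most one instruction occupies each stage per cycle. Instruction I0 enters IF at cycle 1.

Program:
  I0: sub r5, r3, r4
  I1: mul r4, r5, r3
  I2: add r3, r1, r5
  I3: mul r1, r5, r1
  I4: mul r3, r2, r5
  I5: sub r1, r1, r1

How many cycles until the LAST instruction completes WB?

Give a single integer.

Answer: 13

Derivation:
I0 sub r5 <- r3,r4: IF@1 ID@2 stall=0 (-) EX@3 MEM@4 WB@5
I1 mul r4 <- r5,r3: IF@2 ID@3 stall=2 (RAW on I0.r5 (WB@5)) EX@6 MEM@7 WB@8
I2 add r3 <- r1,r5: IF@3 ID@6 stall=0 (-) EX@7 MEM@8 WB@9
I3 mul r1 <- r5,r1: IF@6 ID@7 stall=0 (-) EX@8 MEM@9 WB@10
I4 mul r3 <- r2,r5: IF@7 ID@8 stall=0 (-) EX@9 MEM@10 WB@11
I5 sub r1 <- r1,r1: IF@8 ID@9 stall=1 (RAW on I3.r1 (WB@10)) EX@11 MEM@12 WB@13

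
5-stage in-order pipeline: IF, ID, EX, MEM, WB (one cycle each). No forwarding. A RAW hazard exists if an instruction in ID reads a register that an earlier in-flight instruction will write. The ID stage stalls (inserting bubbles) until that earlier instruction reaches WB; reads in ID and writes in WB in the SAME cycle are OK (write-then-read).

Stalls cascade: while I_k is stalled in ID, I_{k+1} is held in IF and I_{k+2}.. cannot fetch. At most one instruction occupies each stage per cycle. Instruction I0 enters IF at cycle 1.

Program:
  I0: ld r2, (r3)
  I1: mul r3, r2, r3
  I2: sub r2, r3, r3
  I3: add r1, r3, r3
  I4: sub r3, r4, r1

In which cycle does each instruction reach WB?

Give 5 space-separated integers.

I0 ld r2 <- r3: IF@1 ID@2 stall=0 (-) EX@3 MEM@4 WB@5
I1 mul r3 <- r2,r3: IF@2 ID@3 stall=2 (RAW on I0.r2 (WB@5)) EX@6 MEM@7 WB@8
I2 sub r2 <- r3,r3: IF@3 ID@6 stall=2 (RAW on I1.r3 (WB@8)) EX@9 MEM@10 WB@11
I3 add r1 <- r3,r3: IF@6 ID@9 stall=0 (-) EX@10 MEM@11 WB@12
I4 sub r3 <- r4,r1: IF@9 ID@10 stall=2 (RAW on I3.r1 (WB@12)) EX@13 MEM@14 WB@15

Answer: 5 8 11 12 15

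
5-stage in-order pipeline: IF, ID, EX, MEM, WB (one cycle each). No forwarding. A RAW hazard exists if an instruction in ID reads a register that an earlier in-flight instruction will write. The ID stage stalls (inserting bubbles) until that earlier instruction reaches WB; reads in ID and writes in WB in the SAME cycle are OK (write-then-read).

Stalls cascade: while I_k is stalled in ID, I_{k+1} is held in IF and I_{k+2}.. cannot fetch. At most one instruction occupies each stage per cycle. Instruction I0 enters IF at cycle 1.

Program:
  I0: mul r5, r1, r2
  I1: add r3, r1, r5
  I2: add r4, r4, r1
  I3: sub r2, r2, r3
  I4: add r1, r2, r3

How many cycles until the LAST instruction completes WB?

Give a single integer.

I0 mul r5 <- r1,r2: IF@1 ID@2 stall=0 (-) EX@3 MEM@4 WB@5
I1 add r3 <- r1,r5: IF@2 ID@3 stall=2 (RAW on I0.r5 (WB@5)) EX@6 MEM@7 WB@8
I2 add r4 <- r4,r1: IF@3 ID@6 stall=0 (-) EX@7 MEM@8 WB@9
I3 sub r2 <- r2,r3: IF@6 ID@7 stall=1 (RAW on I1.r3 (WB@8)) EX@9 MEM@10 WB@11
I4 add r1 <- r2,r3: IF@7 ID@9 stall=2 (RAW on I3.r2 (WB@11)) EX@12 MEM@13 WB@14

Answer: 14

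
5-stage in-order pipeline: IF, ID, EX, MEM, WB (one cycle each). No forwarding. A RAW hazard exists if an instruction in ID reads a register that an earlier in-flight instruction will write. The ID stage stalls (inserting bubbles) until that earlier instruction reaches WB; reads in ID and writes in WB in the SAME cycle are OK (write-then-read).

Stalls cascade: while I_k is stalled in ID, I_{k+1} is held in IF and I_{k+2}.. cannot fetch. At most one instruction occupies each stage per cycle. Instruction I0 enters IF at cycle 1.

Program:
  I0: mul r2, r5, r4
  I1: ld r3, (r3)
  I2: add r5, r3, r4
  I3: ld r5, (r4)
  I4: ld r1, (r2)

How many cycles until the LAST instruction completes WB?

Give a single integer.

I0 mul r2 <- r5,r4: IF@1 ID@2 stall=0 (-) EX@3 MEM@4 WB@5
I1 ld r3 <- r3: IF@2 ID@3 stall=0 (-) EX@4 MEM@5 WB@6
I2 add r5 <- r3,r4: IF@3 ID@4 stall=2 (RAW on I1.r3 (WB@6)) EX@7 MEM@8 WB@9
I3 ld r5 <- r4: IF@4 ID@7 stall=0 (-) EX@8 MEM@9 WB@10
I4 ld r1 <- r2: IF@7 ID@8 stall=0 (-) EX@9 MEM@10 WB@11

Answer: 11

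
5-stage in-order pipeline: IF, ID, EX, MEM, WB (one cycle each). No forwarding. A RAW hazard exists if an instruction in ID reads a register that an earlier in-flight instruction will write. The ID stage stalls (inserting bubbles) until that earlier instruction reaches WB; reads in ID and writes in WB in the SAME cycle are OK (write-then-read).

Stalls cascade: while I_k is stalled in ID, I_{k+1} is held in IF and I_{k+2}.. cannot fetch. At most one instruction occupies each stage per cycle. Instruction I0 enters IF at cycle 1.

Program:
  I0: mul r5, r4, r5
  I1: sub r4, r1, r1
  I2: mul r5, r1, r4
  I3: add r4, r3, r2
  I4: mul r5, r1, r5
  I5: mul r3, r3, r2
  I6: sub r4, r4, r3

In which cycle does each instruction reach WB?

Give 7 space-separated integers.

Answer: 5 6 9 10 12 13 16

Derivation:
I0 mul r5 <- r4,r5: IF@1 ID@2 stall=0 (-) EX@3 MEM@4 WB@5
I1 sub r4 <- r1,r1: IF@2 ID@3 stall=0 (-) EX@4 MEM@5 WB@6
I2 mul r5 <- r1,r4: IF@3 ID@4 stall=2 (RAW on I1.r4 (WB@6)) EX@7 MEM@8 WB@9
I3 add r4 <- r3,r2: IF@4 ID@7 stall=0 (-) EX@8 MEM@9 WB@10
I4 mul r5 <- r1,r5: IF@7 ID@8 stall=1 (RAW on I2.r5 (WB@9)) EX@10 MEM@11 WB@12
I5 mul r3 <- r3,r2: IF@8 ID@10 stall=0 (-) EX@11 MEM@12 WB@13
I6 sub r4 <- r4,r3: IF@10 ID@11 stall=2 (RAW on I5.r3 (WB@13)) EX@14 MEM@15 WB@16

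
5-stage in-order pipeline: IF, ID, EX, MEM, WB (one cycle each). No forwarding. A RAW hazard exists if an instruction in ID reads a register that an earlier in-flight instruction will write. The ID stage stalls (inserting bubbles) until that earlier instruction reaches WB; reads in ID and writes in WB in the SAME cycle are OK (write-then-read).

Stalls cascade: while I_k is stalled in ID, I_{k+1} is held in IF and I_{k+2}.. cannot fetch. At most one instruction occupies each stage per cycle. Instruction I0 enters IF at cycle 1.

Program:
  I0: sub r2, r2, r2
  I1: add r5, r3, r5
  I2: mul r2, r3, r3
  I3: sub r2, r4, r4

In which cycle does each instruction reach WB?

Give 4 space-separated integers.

I0 sub r2 <- r2,r2: IF@1 ID@2 stall=0 (-) EX@3 MEM@4 WB@5
I1 add r5 <- r3,r5: IF@2 ID@3 stall=0 (-) EX@4 MEM@5 WB@6
I2 mul r2 <- r3,r3: IF@3 ID@4 stall=0 (-) EX@5 MEM@6 WB@7
I3 sub r2 <- r4,r4: IF@4 ID@5 stall=0 (-) EX@6 MEM@7 WB@8

Answer: 5 6 7 8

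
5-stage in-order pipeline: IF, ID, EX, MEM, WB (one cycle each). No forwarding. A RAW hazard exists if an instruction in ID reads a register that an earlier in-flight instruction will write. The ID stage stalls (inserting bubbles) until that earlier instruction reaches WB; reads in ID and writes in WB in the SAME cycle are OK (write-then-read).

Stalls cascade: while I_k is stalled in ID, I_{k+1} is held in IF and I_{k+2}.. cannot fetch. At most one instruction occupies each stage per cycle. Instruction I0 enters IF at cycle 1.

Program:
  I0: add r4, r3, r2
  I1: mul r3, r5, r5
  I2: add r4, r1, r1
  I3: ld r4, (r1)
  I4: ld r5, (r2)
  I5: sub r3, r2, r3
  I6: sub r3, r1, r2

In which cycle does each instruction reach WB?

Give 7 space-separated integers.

Answer: 5 6 7 8 9 10 11

Derivation:
I0 add r4 <- r3,r2: IF@1 ID@2 stall=0 (-) EX@3 MEM@4 WB@5
I1 mul r3 <- r5,r5: IF@2 ID@3 stall=0 (-) EX@4 MEM@5 WB@6
I2 add r4 <- r1,r1: IF@3 ID@4 stall=0 (-) EX@5 MEM@6 WB@7
I3 ld r4 <- r1: IF@4 ID@5 stall=0 (-) EX@6 MEM@7 WB@8
I4 ld r5 <- r2: IF@5 ID@6 stall=0 (-) EX@7 MEM@8 WB@9
I5 sub r3 <- r2,r3: IF@6 ID@7 stall=0 (-) EX@8 MEM@9 WB@10
I6 sub r3 <- r1,r2: IF@7 ID@8 stall=0 (-) EX@9 MEM@10 WB@11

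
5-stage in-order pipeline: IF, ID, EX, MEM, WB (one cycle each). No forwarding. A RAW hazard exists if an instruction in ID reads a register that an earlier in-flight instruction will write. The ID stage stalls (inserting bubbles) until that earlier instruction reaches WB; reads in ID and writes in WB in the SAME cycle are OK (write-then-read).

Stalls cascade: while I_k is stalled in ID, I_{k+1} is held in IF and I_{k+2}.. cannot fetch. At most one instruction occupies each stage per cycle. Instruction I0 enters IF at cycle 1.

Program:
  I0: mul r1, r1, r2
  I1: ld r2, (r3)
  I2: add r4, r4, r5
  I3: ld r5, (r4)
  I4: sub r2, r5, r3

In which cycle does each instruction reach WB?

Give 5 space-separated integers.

Answer: 5 6 7 10 13

Derivation:
I0 mul r1 <- r1,r2: IF@1 ID@2 stall=0 (-) EX@3 MEM@4 WB@5
I1 ld r2 <- r3: IF@2 ID@3 stall=0 (-) EX@4 MEM@5 WB@6
I2 add r4 <- r4,r5: IF@3 ID@4 stall=0 (-) EX@5 MEM@6 WB@7
I3 ld r5 <- r4: IF@4 ID@5 stall=2 (RAW on I2.r4 (WB@7)) EX@8 MEM@9 WB@10
I4 sub r2 <- r5,r3: IF@5 ID@8 stall=2 (RAW on I3.r5 (WB@10)) EX@11 MEM@12 WB@13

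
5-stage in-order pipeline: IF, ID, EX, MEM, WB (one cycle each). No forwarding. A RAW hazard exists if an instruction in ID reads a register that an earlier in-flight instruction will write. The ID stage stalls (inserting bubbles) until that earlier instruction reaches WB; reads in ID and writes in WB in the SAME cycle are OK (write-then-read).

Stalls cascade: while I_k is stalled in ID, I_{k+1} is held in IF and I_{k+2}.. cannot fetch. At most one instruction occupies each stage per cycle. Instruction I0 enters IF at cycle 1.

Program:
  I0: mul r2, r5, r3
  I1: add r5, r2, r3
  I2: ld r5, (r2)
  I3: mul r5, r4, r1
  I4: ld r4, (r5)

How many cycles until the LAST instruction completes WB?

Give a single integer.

I0 mul r2 <- r5,r3: IF@1 ID@2 stall=0 (-) EX@3 MEM@4 WB@5
I1 add r5 <- r2,r3: IF@2 ID@3 stall=2 (RAW on I0.r2 (WB@5)) EX@6 MEM@7 WB@8
I2 ld r5 <- r2: IF@3 ID@6 stall=0 (-) EX@7 MEM@8 WB@9
I3 mul r5 <- r4,r1: IF@6 ID@7 stall=0 (-) EX@8 MEM@9 WB@10
I4 ld r4 <- r5: IF@7 ID@8 stall=2 (RAW on I3.r5 (WB@10)) EX@11 MEM@12 WB@13

Answer: 13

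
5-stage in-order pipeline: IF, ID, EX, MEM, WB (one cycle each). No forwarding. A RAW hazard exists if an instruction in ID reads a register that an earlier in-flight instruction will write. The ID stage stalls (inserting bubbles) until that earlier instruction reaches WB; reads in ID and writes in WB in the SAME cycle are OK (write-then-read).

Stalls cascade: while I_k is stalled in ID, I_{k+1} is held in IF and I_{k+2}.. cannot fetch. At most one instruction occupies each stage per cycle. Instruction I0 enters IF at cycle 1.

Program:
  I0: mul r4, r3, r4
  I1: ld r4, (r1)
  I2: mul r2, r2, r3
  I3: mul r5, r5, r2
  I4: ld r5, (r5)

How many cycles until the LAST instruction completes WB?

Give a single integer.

I0 mul r4 <- r3,r4: IF@1 ID@2 stall=0 (-) EX@3 MEM@4 WB@5
I1 ld r4 <- r1: IF@2 ID@3 stall=0 (-) EX@4 MEM@5 WB@6
I2 mul r2 <- r2,r3: IF@3 ID@4 stall=0 (-) EX@5 MEM@6 WB@7
I3 mul r5 <- r5,r2: IF@4 ID@5 stall=2 (RAW on I2.r2 (WB@7)) EX@8 MEM@9 WB@10
I4 ld r5 <- r5: IF@5 ID@8 stall=2 (RAW on I3.r5 (WB@10)) EX@11 MEM@12 WB@13

Answer: 13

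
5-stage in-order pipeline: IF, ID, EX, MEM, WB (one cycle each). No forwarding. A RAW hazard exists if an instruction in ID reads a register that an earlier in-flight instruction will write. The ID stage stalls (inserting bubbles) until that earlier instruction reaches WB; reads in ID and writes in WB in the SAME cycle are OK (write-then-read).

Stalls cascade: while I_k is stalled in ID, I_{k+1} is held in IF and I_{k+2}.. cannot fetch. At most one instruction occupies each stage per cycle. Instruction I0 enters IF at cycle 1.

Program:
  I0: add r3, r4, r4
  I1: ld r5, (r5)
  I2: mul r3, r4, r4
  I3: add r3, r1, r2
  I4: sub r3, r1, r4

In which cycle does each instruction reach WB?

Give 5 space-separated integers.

Answer: 5 6 7 8 9

Derivation:
I0 add r3 <- r4,r4: IF@1 ID@2 stall=0 (-) EX@3 MEM@4 WB@5
I1 ld r5 <- r5: IF@2 ID@3 stall=0 (-) EX@4 MEM@5 WB@6
I2 mul r3 <- r4,r4: IF@3 ID@4 stall=0 (-) EX@5 MEM@6 WB@7
I3 add r3 <- r1,r2: IF@4 ID@5 stall=0 (-) EX@6 MEM@7 WB@8
I4 sub r3 <- r1,r4: IF@5 ID@6 stall=0 (-) EX@7 MEM@8 WB@9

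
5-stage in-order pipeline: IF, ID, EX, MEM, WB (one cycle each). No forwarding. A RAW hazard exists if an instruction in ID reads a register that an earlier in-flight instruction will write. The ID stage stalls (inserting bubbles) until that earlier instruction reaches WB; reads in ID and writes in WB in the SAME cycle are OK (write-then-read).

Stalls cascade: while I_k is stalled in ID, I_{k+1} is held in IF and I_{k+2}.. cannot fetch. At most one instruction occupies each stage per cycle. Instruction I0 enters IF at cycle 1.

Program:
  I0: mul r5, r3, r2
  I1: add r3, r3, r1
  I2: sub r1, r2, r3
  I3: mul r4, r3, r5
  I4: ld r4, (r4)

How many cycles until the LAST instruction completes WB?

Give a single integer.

Answer: 13

Derivation:
I0 mul r5 <- r3,r2: IF@1 ID@2 stall=0 (-) EX@3 MEM@4 WB@5
I1 add r3 <- r3,r1: IF@2 ID@3 stall=0 (-) EX@4 MEM@5 WB@6
I2 sub r1 <- r2,r3: IF@3 ID@4 stall=2 (RAW on I1.r3 (WB@6)) EX@7 MEM@8 WB@9
I3 mul r4 <- r3,r5: IF@4 ID@7 stall=0 (-) EX@8 MEM@9 WB@10
I4 ld r4 <- r4: IF@7 ID@8 stall=2 (RAW on I3.r4 (WB@10)) EX@11 MEM@12 WB@13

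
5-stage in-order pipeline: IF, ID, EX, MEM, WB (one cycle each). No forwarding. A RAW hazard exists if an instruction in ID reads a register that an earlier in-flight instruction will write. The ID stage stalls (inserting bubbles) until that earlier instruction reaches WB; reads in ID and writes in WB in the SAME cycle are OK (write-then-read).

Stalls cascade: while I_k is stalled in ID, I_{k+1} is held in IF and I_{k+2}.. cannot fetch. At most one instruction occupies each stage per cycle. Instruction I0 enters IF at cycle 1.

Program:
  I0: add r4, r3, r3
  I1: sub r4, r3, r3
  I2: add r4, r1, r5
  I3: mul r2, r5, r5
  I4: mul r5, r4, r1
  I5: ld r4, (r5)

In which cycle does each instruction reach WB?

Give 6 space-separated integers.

Answer: 5 6 7 8 10 13

Derivation:
I0 add r4 <- r3,r3: IF@1 ID@2 stall=0 (-) EX@3 MEM@4 WB@5
I1 sub r4 <- r3,r3: IF@2 ID@3 stall=0 (-) EX@4 MEM@5 WB@6
I2 add r4 <- r1,r5: IF@3 ID@4 stall=0 (-) EX@5 MEM@6 WB@7
I3 mul r2 <- r5,r5: IF@4 ID@5 stall=0 (-) EX@6 MEM@7 WB@8
I4 mul r5 <- r4,r1: IF@5 ID@6 stall=1 (RAW on I2.r4 (WB@7)) EX@8 MEM@9 WB@10
I5 ld r4 <- r5: IF@6 ID@8 stall=2 (RAW on I4.r5 (WB@10)) EX@11 MEM@12 WB@13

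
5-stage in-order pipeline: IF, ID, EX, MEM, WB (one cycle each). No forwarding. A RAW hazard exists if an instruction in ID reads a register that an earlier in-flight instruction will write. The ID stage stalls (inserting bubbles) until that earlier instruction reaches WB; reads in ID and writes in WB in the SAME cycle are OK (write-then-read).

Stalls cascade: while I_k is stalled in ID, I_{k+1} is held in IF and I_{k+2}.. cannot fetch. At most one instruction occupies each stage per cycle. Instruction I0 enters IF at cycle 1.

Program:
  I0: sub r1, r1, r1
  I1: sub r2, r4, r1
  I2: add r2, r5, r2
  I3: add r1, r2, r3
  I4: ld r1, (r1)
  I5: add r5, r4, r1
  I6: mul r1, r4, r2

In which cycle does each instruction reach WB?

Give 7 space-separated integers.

Answer: 5 8 11 14 17 20 21

Derivation:
I0 sub r1 <- r1,r1: IF@1 ID@2 stall=0 (-) EX@3 MEM@4 WB@5
I1 sub r2 <- r4,r1: IF@2 ID@3 stall=2 (RAW on I0.r1 (WB@5)) EX@6 MEM@7 WB@8
I2 add r2 <- r5,r2: IF@3 ID@6 stall=2 (RAW on I1.r2 (WB@8)) EX@9 MEM@10 WB@11
I3 add r1 <- r2,r3: IF@6 ID@9 stall=2 (RAW on I2.r2 (WB@11)) EX@12 MEM@13 WB@14
I4 ld r1 <- r1: IF@9 ID@12 stall=2 (RAW on I3.r1 (WB@14)) EX@15 MEM@16 WB@17
I5 add r5 <- r4,r1: IF@12 ID@15 stall=2 (RAW on I4.r1 (WB@17)) EX@18 MEM@19 WB@20
I6 mul r1 <- r4,r2: IF@15 ID@18 stall=0 (-) EX@19 MEM@20 WB@21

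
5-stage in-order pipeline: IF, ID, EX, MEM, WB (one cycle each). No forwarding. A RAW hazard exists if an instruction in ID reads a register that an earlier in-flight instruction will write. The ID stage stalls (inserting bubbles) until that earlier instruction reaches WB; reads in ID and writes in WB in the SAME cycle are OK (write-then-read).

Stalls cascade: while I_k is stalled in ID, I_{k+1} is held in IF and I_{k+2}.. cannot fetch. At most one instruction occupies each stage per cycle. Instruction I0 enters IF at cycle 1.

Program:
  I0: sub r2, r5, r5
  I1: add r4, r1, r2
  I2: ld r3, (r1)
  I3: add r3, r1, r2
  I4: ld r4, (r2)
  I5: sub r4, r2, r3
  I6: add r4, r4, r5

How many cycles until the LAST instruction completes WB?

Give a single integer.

I0 sub r2 <- r5,r5: IF@1 ID@2 stall=0 (-) EX@3 MEM@4 WB@5
I1 add r4 <- r1,r2: IF@2 ID@3 stall=2 (RAW on I0.r2 (WB@5)) EX@6 MEM@7 WB@8
I2 ld r3 <- r1: IF@3 ID@6 stall=0 (-) EX@7 MEM@8 WB@9
I3 add r3 <- r1,r2: IF@6 ID@7 stall=0 (-) EX@8 MEM@9 WB@10
I4 ld r4 <- r2: IF@7 ID@8 stall=0 (-) EX@9 MEM@10 WB@11
I5 sub r4 <- r2,r3: IF@8 ID@9 stall=1 (RAW on I3.r3 (WB@10)) EX@11 MEM@12 WB@13
I6 add r4 <- r4,r5: IF@9 ID@11 stall=2 (RAW on I5.r4 (WB@13)) EX@14 MEM@15 WB@16

Answer: 16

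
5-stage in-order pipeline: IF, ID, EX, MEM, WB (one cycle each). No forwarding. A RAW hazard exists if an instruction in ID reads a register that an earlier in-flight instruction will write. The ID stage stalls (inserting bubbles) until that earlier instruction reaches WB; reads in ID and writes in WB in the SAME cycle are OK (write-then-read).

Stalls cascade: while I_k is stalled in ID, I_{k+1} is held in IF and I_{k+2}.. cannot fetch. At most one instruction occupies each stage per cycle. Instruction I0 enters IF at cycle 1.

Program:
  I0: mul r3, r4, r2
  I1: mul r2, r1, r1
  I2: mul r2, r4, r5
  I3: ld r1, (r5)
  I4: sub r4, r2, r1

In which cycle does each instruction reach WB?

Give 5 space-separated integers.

I0 mul r3 <- r4,r2: IF@1 ID@2 stall=0 (-) EX@3 MEM@4 WB@5
I1 mul r2 <- r1,r1: IF@2 ID@3 stall=0 (-) EX@4 MEM@5 WB@6
I2 mul r2 <- r4,r5: IF@3 ID@4 stall=0 (-) EX@5 MEM@6 WB@7
I3 ld r1 <- r5: IF@4 ID@5 stall=0 (-) EX@6 MEM@7 WB@8
I4 sub r4 <- r2,r1: IF@5 ID@6 stall=2 (RAW on I3.r1 (WB@8)) EX@9 MEM@10 WB@11

Answer: 5 6 7 8 11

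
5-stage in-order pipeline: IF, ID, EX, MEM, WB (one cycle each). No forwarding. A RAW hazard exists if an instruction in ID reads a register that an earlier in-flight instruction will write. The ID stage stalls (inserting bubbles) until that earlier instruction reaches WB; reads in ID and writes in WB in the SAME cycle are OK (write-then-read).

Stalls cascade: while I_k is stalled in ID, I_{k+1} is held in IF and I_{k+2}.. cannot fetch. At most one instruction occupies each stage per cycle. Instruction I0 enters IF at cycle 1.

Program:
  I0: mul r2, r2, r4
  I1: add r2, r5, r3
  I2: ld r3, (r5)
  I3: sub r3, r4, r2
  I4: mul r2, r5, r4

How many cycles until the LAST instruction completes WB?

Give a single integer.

Answer: 10

Derivation:
I0 mul r2 <- r2,r4: IF@1 ID@2 stall=0 (-) EX@3 MEM@4 WB@5
I1 add r2 <- r5,r3: IF@2 ID@3 stall=0 (-) EX@4 MEM@5 WB@6
I2 ld r3 <- r5: IF@3 ID@4 stall=0 (-) EX@5 MEM@6 WB@7
I3 sub r3 <- r4,r2: IF@4 ID@5 stall=1 (RAW on I1.r2 (WB@6)) EX@7 MEM@8 WB@9
I4 mul r2 <- r5,r4: IF@5 ID@7 stall=0 (-) EX@8 MEM@9 WB@10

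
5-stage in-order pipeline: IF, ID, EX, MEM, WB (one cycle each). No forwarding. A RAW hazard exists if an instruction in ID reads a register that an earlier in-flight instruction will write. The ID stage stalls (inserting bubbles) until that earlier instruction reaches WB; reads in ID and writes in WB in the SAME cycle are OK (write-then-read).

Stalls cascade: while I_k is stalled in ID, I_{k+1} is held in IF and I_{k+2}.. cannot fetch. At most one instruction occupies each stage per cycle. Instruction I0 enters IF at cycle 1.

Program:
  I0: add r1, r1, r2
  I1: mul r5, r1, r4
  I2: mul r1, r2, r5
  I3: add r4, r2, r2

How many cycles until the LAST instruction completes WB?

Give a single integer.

I0 add r1 <- r1,r2: IF@1 ID@2 stall=0 (-) EX@3 MEM@4 WB@5
I1 mul r5 <- r1,r4: IF@2 ID@3 stall=2 (RAW on I0.r1 (WB@5)) EX@6 MEM@7 WB@8
I2 mul r1 <- r2,r5: IF@3 ID@6 stall=2 (RAW on I1.r5 (WB@8)) EX@9 MEM@10 WB@11
I3 add r4 <- r2,r2: IF@6 ID@9 stall=0 (-) EX@10 MEM@11 WB@12

Answer: 12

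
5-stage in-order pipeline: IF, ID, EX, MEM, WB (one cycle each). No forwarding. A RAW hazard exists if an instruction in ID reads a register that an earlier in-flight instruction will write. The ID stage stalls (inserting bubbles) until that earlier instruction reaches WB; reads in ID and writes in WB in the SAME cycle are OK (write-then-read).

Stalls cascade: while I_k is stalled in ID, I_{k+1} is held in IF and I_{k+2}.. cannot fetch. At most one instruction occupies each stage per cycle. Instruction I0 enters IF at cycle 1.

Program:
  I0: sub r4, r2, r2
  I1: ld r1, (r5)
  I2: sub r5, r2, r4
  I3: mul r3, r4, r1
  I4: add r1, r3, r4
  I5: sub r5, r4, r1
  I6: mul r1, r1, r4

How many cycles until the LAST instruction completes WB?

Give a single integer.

Answer: 16

Derivation:
I0 sub r4 <- r2,r2: IF@1 ID@2 stall=0 (-) EX@3 MEM@4 WB@5
I1 ld r1 <- r5: IF@2 ID@3 stall=0 (-) EX@4 MEM@5 WB@6
I2 sub r5 <- r2,r4: IF@3 ID@4 stall=1 (RAW on I0.r4 (WB@5)) EX@6 MEM@7 WB@8
I3 mul r3 <- r4,r1: IF@4 ID@6 stall=0 (-) EX@7 MEM@8 WB@9
I4 add r1 <- r3,r4: IF@6 ID@7 stall=2 (RAW on I3.r3 (WB@9)) EX@10 MEM@11 WB@12
I5 sub r5 <- r4,r1: IF@7 ID@10 stall=2 (RAW on I4.r1 (WB@12)) EX@13 MEM@14 WB@15
I6 mul r1 <- r1,r4: IF@10 ID@13 stall=0 (-) EX@14 MEM@15 WB@16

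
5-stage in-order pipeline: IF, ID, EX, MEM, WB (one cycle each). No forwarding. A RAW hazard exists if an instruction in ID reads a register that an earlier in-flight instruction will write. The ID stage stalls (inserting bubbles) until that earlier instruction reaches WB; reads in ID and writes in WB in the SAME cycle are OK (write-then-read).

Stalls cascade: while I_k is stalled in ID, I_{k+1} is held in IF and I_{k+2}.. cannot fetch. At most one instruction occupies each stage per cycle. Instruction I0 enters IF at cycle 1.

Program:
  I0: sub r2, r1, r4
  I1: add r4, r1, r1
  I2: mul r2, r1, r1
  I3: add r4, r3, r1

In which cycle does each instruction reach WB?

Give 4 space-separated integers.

Answer: 5 6 7 8

Derivation:
I0 sub r2 <- r1,r4: IF@1 ID@2 stall=0 (-) EX@3 MEM@4 WB@5
I1 add r4 <- r1,r1: IF@2 ID@3 stall=0 (-) EX@4 MEM@5 WB@6
I2 mul r2 <- r1,r1: IF@3 ID@4 stall=0 (-) EX@5 MEM@6 WB@7
I3 add r4 <- r3,r1: IF@4 ID@5 stall=0 (-) EX@6 MEM@7 WB@8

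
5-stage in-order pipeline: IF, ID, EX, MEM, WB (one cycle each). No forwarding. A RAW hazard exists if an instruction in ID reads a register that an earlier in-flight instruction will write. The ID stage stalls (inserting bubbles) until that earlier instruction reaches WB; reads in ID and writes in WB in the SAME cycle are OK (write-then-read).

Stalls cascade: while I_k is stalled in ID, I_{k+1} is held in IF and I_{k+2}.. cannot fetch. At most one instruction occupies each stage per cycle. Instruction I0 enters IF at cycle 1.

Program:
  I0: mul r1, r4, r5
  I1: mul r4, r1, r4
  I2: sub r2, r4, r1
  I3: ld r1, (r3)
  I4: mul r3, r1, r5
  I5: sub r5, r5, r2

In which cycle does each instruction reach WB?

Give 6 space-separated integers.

Answer: 5 8 11 12 15 16

Derivation:
I0 mul r1 <- r4,r5: IF@1 ID@2 stall=0 (-) EX@3 MEM@4 WB@5
I1 mul r4 <- r1,r4: IF@2 ID@3 stall=2 (RAW on I0.r1 (WB@5)) EX@6 MEM@7 WB@8
I2 sub r2 <- r4,r1: IF@3 ID@6 stall=2 (RAW on I1.r4 (WB@8)) EX@9 MEM@10 WB@11
I3 ld r1 <- r3: IF@6 ID@9 stall=0 (-) EX@10 MEM@11 WB@12
I4 mul r3 <- r1,r5: IF@9 ID@10 stall=2 (RAW on I3.r1 (WB@12)) EX@13 MEM@14 WB@15
I5 sub r5 <- r5,r2: IF@10 ID@13 stall=0 (-) EX@14 MEM@15 WB@16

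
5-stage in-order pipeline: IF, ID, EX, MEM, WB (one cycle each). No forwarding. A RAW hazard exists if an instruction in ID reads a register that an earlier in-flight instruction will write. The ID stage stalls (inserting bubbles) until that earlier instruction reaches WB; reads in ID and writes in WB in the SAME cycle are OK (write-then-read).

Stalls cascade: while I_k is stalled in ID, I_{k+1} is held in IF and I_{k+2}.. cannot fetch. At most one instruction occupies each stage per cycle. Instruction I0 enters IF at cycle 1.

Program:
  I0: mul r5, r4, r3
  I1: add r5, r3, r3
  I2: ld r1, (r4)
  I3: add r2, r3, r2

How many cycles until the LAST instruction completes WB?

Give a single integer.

Answer: 8

Derivation:
I0 mul r5 <- r4,r3: IF@1 ID@2 stall=0 (-) EX@3 MEM@4 WB@5
I1 add r5 <- r3,r3: IF@2 ID@3 stall=0 (-) EX@4 MEM@5 WB@6
I2 ld r1 <- r4: IF@3 ID@4 stall=0 (-) EX@5 MEM@6 WB@7
I3 add r2 <- r3,r2: IF@4 ID@5 stall=0 (-) EX@6 MEM@7 WB@8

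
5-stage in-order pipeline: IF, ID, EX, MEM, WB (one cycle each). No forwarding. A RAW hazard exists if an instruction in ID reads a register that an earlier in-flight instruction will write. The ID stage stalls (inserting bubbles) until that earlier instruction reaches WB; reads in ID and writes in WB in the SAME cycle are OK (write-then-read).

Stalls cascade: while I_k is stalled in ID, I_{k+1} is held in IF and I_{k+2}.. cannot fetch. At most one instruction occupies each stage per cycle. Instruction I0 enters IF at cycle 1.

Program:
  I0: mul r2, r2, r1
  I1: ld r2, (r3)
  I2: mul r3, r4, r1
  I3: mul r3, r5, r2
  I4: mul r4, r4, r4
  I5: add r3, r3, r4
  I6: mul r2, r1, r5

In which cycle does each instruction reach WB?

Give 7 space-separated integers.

Answer: 5 6 7 9 10 13 14

Derivation:
I0 mul r2 <- r2,r1: IF@1 ID@2 stall=0 (-) EX@3 MEM@4 WB@5
I1 ld r2 <- r3: IF@2 ID@3 stall=0 (-) EX@4 MEM@5 WB@6
I2 mul r3 <- r4,r1: IF@3 ID@4 stall=0 (-) EX@5 MEM@6 WB@7
I3 mul r3 <- r5,r2: IF@4 ID@5 stall=1 (RAW on I1.r2 (WB@6)) EX@7 MEM@8 WB@9
I4 mul r4 <- r4,r4: IF@5 ID@7 stall=0 (-) EX@8 MEM@9 WB@10
I5 add r3 <- r3,r4: IF@7 ID@8 stall=2 (RAW on I4.r4 (WB@10)) EX@11 MEM@12 WB@13
I6 mul r2 <- r1,r5: IF@8 ID@11 stall=0 (-) EX@12 MEM@13 WB@14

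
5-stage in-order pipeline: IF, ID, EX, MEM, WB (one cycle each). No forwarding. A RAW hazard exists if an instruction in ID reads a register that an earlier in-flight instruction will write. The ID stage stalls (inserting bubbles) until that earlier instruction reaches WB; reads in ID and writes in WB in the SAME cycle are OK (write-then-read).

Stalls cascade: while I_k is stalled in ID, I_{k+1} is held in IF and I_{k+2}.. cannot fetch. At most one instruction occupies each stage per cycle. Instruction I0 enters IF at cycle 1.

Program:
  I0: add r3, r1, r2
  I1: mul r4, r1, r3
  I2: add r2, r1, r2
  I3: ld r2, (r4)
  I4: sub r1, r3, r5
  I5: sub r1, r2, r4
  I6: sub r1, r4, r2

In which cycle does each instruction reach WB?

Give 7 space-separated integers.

Answer: 5 8 9 11 12 14 15

Derivation:
I0 add r3 <- r1,r2: IF@1 ID@2 stall=0 (-) EX@3 MEM@4 WB@5
I1 mul r4 <- r1,r3: IF@2 ID@3 stall=2 (RAW on I0.r3 (WB@5)) EX@6 MEM@7 WB@8
I2 add r2 <- r1,r2: IF@3 ID@6 stall=0 (-) EX@7 MEM@8 WB@9
I3 ld r2 <- r4: IF@6 ID@7 stall=1 (RAW on I1.r4 (WB@8)) EX@9 MEM@10 WB@11
I4 sub r1 <- r3,r5: IF@7 ID@9 stall=0 (-) EX@10 MEM@11 WB@12
I5 sub r1 <- r2,r4: IF@9 ID@10 stall=1 (RAW on I3.r2 (WB@11)) EX@12 MEM@13 WB@14
I6 sub r1 <- r4,r2: IF@10 ID@12 stall=0 (-) EX@13 MEM@14 WB@15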